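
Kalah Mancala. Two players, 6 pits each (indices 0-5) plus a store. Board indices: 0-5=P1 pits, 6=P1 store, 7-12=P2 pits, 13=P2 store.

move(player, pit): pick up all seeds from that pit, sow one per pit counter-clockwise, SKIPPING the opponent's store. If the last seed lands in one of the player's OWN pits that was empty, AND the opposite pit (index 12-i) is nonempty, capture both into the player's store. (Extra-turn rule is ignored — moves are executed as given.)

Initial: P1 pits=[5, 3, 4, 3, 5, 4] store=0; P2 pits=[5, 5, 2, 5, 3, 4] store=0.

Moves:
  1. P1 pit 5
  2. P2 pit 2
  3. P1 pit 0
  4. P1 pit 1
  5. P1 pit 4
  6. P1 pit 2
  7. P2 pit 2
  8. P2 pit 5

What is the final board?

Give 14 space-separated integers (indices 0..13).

Move 1: P1 pit5 -> P1=[5,3,4,3,5,0](1) P2=[6,6,3,5,3,4](0)
Move 2: P2 pit2 -> P1=[5,3,4,3,5,0](1) P2=[6,6,0,6,4,5](0)
Move 3: P1 pit0 -> P1=[0,4,5,4,6,0](8) P2=[0,6,0,6,4,5](0)
Move 4: P1 pit1 -> P1=[0,0,6,5,7,1](8) P2=[0,6,0,6,4,5](0)
Move 5: P1 pit4 -> P1=[0,0,6,5,0,2](9) P2=[1,7,1,7,5,5](0)
Move 6: P1 pit2 -> P1=[0,0,0,6,1,3](10) P2=[2,8,1,7,5,5](0)
Move 7: P2 pit2 -> P1=[0,0,0,6,1,3](10) P2=[2,8,0,8,5,5](0)
Move 8: P2 pit5 -> P1=[1,1,1,7,1,3](10) P2=[2,8,0,8,5,0](1)

Answer: 1 1 1 7 1 3 10 2 8 0 8 5 0 1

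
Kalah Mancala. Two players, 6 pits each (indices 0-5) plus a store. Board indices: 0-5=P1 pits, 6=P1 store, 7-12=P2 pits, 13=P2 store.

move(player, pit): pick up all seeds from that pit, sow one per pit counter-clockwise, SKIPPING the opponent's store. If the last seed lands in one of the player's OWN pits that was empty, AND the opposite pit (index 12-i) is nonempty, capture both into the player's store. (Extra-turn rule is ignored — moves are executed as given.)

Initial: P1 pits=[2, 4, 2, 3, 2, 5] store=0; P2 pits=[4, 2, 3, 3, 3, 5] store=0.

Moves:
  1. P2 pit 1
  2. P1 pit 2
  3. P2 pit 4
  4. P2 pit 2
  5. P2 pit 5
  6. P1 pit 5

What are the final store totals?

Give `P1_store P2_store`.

Answer: 1 3

Derivation:
Move 1: P2 pit1 -> P1=[2,4,2,3,2,5](0) P2=[4,0,4,4,3,5](0)
Move 2: P1 pit2 -> P1=[2,4,0,4,3,5](0) P2=[4,0,4,4,3,5](0)
Move 3: P2 pit4 -> P1=[3,4,0,4,3,5](0) P2=[4,0,4,4,0,6](1)
Move 4: P2 pit2 -> P1=[3,4,0,4,3,5](0) P2=[4,0,0,5,1,7](2)
Move 5: P2 pit5 -> P1=[4,5,1,5,4,6](0) P2=[4,0,0,5,1,0](3)
Move 6: P1 pit5 -> P1=[4,5,1,5,4,0](1) P2=[5,1,1,6,2,0](3)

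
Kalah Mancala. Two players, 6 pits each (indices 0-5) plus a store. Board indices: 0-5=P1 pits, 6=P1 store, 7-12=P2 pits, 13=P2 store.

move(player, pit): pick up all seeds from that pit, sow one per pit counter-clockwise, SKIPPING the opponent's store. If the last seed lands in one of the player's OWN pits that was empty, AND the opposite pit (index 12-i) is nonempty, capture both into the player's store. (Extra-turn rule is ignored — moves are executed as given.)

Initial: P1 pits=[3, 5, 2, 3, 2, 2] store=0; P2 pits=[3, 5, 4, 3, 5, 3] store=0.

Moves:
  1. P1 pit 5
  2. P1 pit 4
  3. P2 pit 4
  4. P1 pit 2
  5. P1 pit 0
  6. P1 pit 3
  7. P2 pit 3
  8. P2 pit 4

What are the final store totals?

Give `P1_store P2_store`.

Answer: 3 2

Derivation:
Move 1: P1 pit5 -> P1=[3,5,2,3,2,0](1) P2=[4,5,4,3,5,3](0)
Move 2: P1 pit4 -> P1=[3,5,2,3,0,1](2) P2=[4,5,4,3,5,3](0)
Move 3: P2 pit4 -> P1=[4,6,3,3,0,1](2) P2=[4,5,4,3,0,4](1)
Move 4: P1 pit2 -> P1=[4,6,0,4,1,2](2) P2=[4,5,4,3,0,4](1)
Move 5: P1 pit0 -> P1=[0,7,1,5,2,2](2) P2=[4,5,4,3,0,4](1)
Move 6: P1 pit3 -> P1=[0,7,1,0,3,3](3) P2=[5,6,4,3,0,4](1)
Move 7: P2 pit3 -> P1=[0,7,1,0,3,3](3) P2=[5,6,4,0,1,5](2)
Move 8: P2 pit4 -> P1=[0,7,1,0,3,3](3) P2=[5,6,4,0,0,6](2)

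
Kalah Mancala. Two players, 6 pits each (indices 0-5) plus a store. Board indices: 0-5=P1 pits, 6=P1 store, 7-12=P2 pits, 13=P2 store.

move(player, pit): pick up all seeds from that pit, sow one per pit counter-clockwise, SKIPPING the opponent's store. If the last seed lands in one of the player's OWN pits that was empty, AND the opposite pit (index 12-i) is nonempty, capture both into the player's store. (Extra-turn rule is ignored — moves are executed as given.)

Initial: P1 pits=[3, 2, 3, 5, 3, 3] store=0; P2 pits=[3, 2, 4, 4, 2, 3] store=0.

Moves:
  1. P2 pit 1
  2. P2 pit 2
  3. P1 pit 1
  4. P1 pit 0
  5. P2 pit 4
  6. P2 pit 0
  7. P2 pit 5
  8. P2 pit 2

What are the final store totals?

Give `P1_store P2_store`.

Move 1: P2 pit1 -> P1=[3,2,3,5,3,3](0) P2=[3,0,5,5,2,3](0)
Move 2: P2 pit2 -> P1=[4,2,3,5,3,3](0) P2=[3,0,0,6,3,4](1)
Move 3: P1 pit1 -> P1=[4,0,4,6,3,3](0) P2=[3,0,0,6,3,4](1)
Move 4: P1 pit0 -> P1=[0,1,5,7,4,3](0) P2=[3,0,0,6,3,4](1)
Move 5: P2 pit4 -> P1=[1,1,5,7,4,3](0) P2=[3,0,0,6,0,5](2)
Move 6: P2 pit0 -> P1=[1,1,5,7,4,3](0) P2=[0,1,1,7,0,5](2)
Move 7: P2 pit5 -> P1=[2,2,6,8,4,3](0) P2=[0,1,1,7,0,0](3)
Move 8: P2 pit2 -> P1=[2,2,6,8,4,3](0) P2=[0,1,0,8,0,0](3)

Answer: 0 3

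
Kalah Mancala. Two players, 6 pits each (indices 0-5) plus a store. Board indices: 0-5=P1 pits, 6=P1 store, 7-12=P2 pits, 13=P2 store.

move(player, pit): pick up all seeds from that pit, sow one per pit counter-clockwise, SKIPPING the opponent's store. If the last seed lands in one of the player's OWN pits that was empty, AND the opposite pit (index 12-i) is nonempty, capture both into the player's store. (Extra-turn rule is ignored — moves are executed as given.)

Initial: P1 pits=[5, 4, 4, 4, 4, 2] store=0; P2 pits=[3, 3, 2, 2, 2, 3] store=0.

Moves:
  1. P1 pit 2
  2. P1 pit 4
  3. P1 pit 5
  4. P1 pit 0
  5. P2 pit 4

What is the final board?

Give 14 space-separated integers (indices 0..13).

Answer: 0 5 1 6 1 0 9 0 5 4 2 0 4 1

Derivation:
Move 1: P1 pit2 -> P1=[5,4,0,5,5,3](1) P2=[3,3,2,2,2,3](0)
Move 2: P1 pit4 -> P1=[5,4,0,5,0,4](2) P2=[4,4,3,2,2,3](0)
Move 3: P1 pit5 -> P1=[5,4,0,5,0,0](3) P2=[5,5,4,2,2,3](0)
Move 4: P1 pit0 -> P1=[0,5,1,6,1,0](9) P2=[0,5,4,2,2,3](0)
Move 5: P2 pit4 -> P1=[0,5,1,6,1,0](9) P2=[0,5,4,2,0,4](1)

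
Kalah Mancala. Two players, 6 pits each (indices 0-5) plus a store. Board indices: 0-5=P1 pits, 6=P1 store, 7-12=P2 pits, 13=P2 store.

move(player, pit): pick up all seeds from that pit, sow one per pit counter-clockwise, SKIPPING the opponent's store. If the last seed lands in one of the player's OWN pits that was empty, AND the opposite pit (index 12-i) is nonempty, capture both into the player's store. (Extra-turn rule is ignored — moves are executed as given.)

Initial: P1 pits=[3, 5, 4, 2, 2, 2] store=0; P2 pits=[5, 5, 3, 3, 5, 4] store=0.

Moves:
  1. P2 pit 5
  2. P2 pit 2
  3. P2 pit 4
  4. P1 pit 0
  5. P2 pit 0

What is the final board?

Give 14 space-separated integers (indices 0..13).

Answer: 0 8 6 3 2 2 0 0 6 1 5 1 2 7

Derivation:
Move 1: P2 pit5 -> P1=[4,6,5,2,2,2](0) P2=[5,5,3,3,5,0](1)
Move 2: P2 pit2 -> P1=[0,6,5,2,2,2](0) P2=[5,5,0,4,6,0](6)
Move 3: P2 pit4 -> P1=[1,7,6,3,2,2](0) P2=[5,5,0,4,0,1](7)
Move 4: P1 pit0 -> P1=[0,8,6,3,2,2](0) P2=[5,5,0,4,0,1](7)
Move 5: P2 pit0 -> P1=[0,8,6,3,2,2](0) P2=[0,6,1,5,1,2](7)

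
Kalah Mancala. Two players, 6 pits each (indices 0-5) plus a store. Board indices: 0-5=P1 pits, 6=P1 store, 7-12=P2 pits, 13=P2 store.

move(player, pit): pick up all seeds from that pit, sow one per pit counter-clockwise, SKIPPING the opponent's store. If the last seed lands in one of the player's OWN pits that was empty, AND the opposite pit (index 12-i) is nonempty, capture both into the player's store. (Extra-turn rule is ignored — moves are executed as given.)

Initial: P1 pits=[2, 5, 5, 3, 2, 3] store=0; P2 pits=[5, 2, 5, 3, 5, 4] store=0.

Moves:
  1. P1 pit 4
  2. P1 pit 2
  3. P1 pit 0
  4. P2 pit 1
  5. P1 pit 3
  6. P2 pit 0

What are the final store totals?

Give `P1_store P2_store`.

Answer: 7 1

Derivation:
Move 1: P1 pit4 -> P1=[2,5,5,3,0,4](1) P2=[5,2,5,3,5,4](0)
Move 2: P1 pit2 -> P1=[2,5,0,4,1,5](2) P2=[6,2,5,3,5,4](0)
Move 3: P1 pit0 -> P1=[0,6,0,4,1,5](6) P2=[6,2,5,0,5,4](0)
Move 4: P2 pit1 -> P1=[0,6,0,4,1,5](6) P2=[6,0,6,1,5,4](0)
Move 5: P1 pit3 -> P1=[0,6,0,0,2,6](7) P2=[7,0,6,1,5,4](0)
Move 6: P2 pit0 -> P1=[1,6,0,0,2,6](7) P2=[0,1,7,2,6,5](1)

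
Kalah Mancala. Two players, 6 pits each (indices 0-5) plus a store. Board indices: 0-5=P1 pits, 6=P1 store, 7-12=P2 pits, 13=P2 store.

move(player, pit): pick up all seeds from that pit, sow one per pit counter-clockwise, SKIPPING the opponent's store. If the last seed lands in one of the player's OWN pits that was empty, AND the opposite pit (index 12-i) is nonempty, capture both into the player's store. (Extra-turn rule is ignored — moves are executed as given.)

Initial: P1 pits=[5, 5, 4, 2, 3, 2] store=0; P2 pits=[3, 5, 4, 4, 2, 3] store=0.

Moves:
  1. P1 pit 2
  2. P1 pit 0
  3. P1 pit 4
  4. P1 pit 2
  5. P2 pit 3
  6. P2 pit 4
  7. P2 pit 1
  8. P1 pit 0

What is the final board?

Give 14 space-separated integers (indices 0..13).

Move 1: P1 pit2 -> P1=[5,5,0,3,4,3](1) P2=[3,5,4,4,2,3](0)
Move 2: P1 pit0 -> P1=[0,6,1,4,5,4](1) P2=[3,5,4,4,2,3](0)
Move 3: P1 pit4 -> P1=[0,6,1,4,0,5](2) P2=[4,6,5,4,2,3](0)
Move 4: P1 pit2 -> P1=[0,6,0,5,0,5](2) P2=[4,6,5,4,2,3](0)
Move 5: P2 pit3 -> P1=[1,6,0,5,0,5](2) P2=[4,6,5,0,3,4](1)
Move 6: P2 pit4 -> P1=[2,6,0,5,0,5](2) P2=[4,6,5,0,0,5](2)
Move 7: P2 pit1 -> P1=[3,6,0,5,0,5](2) P2=[4,0,6,1,1,6](3)
Move 8: P1 pit0 -> P1=[0,7,1,6,0,5](2) P2=[4,0,6,1,1,6](3)

Answer: 0 7 1 6 0 5 2 4 0 6 1 1 6 3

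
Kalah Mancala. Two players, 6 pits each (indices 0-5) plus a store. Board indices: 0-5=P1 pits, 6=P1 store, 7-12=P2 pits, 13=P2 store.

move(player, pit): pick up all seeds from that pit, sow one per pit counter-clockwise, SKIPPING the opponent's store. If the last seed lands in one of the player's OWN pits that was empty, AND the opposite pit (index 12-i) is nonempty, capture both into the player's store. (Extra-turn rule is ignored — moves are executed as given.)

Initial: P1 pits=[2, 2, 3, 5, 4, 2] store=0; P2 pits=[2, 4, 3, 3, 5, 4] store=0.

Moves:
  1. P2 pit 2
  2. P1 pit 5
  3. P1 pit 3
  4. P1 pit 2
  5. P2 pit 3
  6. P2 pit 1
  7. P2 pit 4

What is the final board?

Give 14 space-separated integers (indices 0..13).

Move 1: P2 pit2 -> P1=[2,2,3,5,4,2](0) P2=[2,4,0,4,6,5](0)
Move 2: P1 pit5 -> P1=[2,2,3,5,4,0](1) P2=[3,4,0,4,6,5](0)
Move 3: P1 pit3 -> P1=[2,2,3,0,5,1](2) P2=[4,5,0,4,6,5](0)
Move 4: P1 pit2 -> P1=[2,2,0,1,6,2](2) P2=[4,5,0,4,6,5](0)
Move 5: P2 pit3 -> P1=[3,2,0,1,6,2](2) P2=[4,5,0,0,7,6](1)
Move 6: P2 pit1 -> P1=[3,2,0,1,6,2](2) P2=[4,0,1,1,8,7](2)
Move 7: P2 pit4 -> P1=[4,3,1,2,7,3](2) P2=[4,0,1,1,0,8](3)

Answer: 4 3 1 2 7 3 2 4 0 1 1 0 8 3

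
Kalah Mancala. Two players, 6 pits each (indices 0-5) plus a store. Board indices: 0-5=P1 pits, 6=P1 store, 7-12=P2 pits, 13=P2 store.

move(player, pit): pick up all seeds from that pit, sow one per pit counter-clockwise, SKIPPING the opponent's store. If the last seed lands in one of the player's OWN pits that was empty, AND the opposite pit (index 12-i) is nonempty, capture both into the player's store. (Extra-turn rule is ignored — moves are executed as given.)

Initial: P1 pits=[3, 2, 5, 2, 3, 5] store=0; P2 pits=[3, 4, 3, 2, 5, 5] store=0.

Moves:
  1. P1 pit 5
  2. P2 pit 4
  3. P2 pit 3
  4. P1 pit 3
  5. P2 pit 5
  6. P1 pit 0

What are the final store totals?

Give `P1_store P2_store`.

Move 1: P1 pit5 -> P1=[3,2,5,2,3,0](1) P2=[4,5,4,3,5,5](0)
Move 2: P2 pit4 -> P1=[4,3,6,2,3,0](1) P2=[4,5,4,3,0,6](1)
Move 3: P2 pit3 -> P1=[4,3,6,2,3,0](1) P2=[4,5,4,0,1,7](2)
Move 4: P1 pit3 -> P1=[4,3,6,0,4,0](6) P2=[0,5,4,0,1,7](2)
Move 5: P2 pit5 -> P1=[5,4,7,1,5,1](6) P2=[0,5,4,0,1,0](3)
Move 6: P1 pit0 -> P1=[0,5,8,2,6,2](6) P2=[0,5,4,0,1,0](3)

Answer: 6 3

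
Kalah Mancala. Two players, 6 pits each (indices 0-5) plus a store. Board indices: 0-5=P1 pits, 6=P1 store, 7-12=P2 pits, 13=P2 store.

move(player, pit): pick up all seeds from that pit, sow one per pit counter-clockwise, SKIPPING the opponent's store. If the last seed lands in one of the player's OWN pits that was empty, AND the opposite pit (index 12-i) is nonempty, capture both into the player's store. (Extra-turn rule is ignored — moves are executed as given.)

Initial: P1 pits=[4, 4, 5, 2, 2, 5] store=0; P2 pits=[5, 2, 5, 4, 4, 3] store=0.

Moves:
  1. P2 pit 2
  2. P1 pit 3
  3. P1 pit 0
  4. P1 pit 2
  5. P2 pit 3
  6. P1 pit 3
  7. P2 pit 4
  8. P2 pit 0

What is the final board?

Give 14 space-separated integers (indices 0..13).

Answer: 2 7 1 1 6 9 1 0 4 1 1 1 7 4

Derivation:
Move 1: P2 pit2 -> P1=[5,4,5,2,2,5](0) P2=[5,2,0,5,5,4](1)
Move 2: P1 pit3 -> P1=[5,4,5,0,3,6](0) P2=[5,2,0,5,5,4](1)
Move 3: P1 pit0 -> P1=[0,5,6,1,4,7](0) P2=[5,2,0,5,5,4](1)
Move 4: P1 pit2 -> P1=[0,5,0,2,5,8](1) P2=[6,3,0,5,5,4](1)
Move 5: P2 pit3 -> P1=[1,6,0,2,5,8](1) P2=[6,3,0,0,6,5](2)
Move 6: P1 pit3 -> P1=[1,6,0,0,6,9](1) P2=[6,3,0,0,6,5](2)
Move 7: P2 pit4 -> P1=[2,7,1,1,6,9](1) P2=[6,3,0,0,0,6](3)
Move 8: P2 pit0 -> P1=[2,7,1,1,6,9](1) P2=[0,4,1,1,1,7](4)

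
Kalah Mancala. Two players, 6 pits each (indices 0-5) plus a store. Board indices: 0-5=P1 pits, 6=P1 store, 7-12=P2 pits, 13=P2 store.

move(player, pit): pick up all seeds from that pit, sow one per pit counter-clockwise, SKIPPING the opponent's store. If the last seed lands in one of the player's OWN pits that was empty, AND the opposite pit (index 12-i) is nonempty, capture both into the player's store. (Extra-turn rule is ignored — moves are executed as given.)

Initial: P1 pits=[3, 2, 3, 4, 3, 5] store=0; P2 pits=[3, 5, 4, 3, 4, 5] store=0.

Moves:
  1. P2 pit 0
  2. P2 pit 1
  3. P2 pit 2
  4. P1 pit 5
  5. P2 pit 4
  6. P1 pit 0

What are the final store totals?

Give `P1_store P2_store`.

Answer: 2 3

Derivation:
Move 1: P2 pit0 -> P1=[3,2,3,4,3,5](0) P2=[0,6,5,4,4,5](0)
Move 2: P2 pit1 -> P1=[4,2,3,4,3,5](0) P2=[0,0,6,5,5,6](1)
Move 3: P2 pit2 -> P1=[5,3,3,4,3,5](0) P2=[0,0,0,6,6,7](2)
Move 4: P1 pit5 -> P1=[5,3,3,4,3,0](1) P2=[1,1,1,7,6,7](2)
Move 5: P2 pit4 -> P1=[6,4,4,5,3,0](1) P2=[1,1,1,7,0,8](3)
Move 6: P1 pit0 -> P1=[0,5,5,6,4,1](2) P2=[1,1,1,7,0,8](3)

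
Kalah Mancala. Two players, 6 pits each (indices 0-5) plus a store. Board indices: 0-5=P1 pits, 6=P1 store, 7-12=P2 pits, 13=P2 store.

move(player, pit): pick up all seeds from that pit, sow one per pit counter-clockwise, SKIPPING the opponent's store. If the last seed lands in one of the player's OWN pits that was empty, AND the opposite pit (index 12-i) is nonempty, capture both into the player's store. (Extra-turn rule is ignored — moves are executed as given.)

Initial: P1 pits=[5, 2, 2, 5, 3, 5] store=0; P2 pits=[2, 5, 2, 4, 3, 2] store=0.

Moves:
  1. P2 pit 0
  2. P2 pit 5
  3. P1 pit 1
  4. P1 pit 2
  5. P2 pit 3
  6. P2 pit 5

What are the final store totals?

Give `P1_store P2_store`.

Move 1: P2 pit0 -> P1=[5,2,2,5,3,5](0) P2=[0,6,3,4,3,2](0)
Move 2: P2 pit5 -> P1=[6,2,2,5,3,5](0) P2=[0,6,3,4,3,0](1)
Move 3: P1 pit1 -> P1=[6,0,3,6,3,5](0) P2=[0,6,3,4,3,0](1)
Move 4: P1 pit2 -> P1=[6,0,0,7,4,6](0) P2=[0,6,3,4,3,0](1)
Move 5: P2 pit3 -> P1=[7,0,0,7,4,6](0) P2=[0,6,3,0,4,1](2)
Move 6: P2 pit5 -> P1=[7,0,0,7,4,6](0) P2=[0,6,3,0,4,0](3)

Answer: 0 3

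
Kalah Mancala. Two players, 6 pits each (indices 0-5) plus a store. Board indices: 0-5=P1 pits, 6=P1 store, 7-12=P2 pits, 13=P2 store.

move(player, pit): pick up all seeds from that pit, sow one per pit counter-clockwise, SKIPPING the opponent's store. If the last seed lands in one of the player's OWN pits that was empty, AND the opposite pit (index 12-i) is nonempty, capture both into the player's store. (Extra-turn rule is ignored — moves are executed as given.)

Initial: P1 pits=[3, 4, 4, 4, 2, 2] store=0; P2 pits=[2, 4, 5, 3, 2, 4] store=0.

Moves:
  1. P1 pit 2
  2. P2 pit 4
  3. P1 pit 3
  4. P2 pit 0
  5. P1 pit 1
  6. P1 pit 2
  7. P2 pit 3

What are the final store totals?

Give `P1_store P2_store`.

Move 1: P1 pit2 -> P1=[3,4,0,5,3,3](1) P2=[2,4,5,3,2,4](0)
Move 2: P2 pit4 -> P1=[3,4,0,5,3,3](1) P2=[2,4,5,3,0,5](1)
Move 3: P1 pit3 -> P1=[3,4,0,0,4,4](2) P2=[3,5,5,3,0,5](1)
Move 4: P2 pit0 -> P1=[3,4,0,0,4,4](2) P2=[0,6,6,4,0,5](1)
Move 5: P1 pit1 -> P1=[3,0,1,1,5,5](2) P2=[0,6,6,4,0,5](1)
Move 6: P1 pit2 -> P1=[3,0,0,2,5,5](2) P2=[0,6,6,4,0,5](1)
Move 7: P2 pit3 -> P1=[4,0,0,2,5,5](2) P2=[0,6,6,0,1,6](2)

Answer: 2 2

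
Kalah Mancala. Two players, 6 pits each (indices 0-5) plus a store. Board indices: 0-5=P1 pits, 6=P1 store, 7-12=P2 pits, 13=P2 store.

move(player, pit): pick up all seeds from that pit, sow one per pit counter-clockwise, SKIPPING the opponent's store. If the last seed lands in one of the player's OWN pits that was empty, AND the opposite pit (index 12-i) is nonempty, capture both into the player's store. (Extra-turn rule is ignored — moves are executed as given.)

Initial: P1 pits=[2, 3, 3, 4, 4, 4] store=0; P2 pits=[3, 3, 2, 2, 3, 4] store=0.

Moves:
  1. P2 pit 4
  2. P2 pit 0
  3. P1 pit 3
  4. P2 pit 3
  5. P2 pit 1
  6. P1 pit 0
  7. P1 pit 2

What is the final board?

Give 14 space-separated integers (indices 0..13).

Answer: 0 4 0 1 6 6 7 1 0 0 1 2 7 2

Derivation:
Move 1: P2 pit4 -> P1=[3,3,3,4,4,4](0) P2=[3,3,2,2,0,5](1)
Move 2: P2 pit0 -> P1=[3,3,3,4,4,4](0) P2=[0,4,3,3,0,5](1)
Move 3: P1 pit3 -> P1=[3,3,3,0,5,5](1) P2=[1,4,3,3,0,5](1)
Move 4: P2 pit3 -> P1=[3,3,3,0,5,5](1) P2=[1,4,3,0,1,6](2)
Move 5: P2 pit1 -> P1=[3,3,3,0,5,5](1) P2=[1,0,4,1,2,7](2)
Move 6: P1 pit0 -> P1=[0,4,4,0,5,5](6) P2=[1,0,0,1,2,7](2)
Move 7: P1 pit2 -> P1=[0,4,0,1,6,6](7) P2=[1,0,0,1,2,7](2)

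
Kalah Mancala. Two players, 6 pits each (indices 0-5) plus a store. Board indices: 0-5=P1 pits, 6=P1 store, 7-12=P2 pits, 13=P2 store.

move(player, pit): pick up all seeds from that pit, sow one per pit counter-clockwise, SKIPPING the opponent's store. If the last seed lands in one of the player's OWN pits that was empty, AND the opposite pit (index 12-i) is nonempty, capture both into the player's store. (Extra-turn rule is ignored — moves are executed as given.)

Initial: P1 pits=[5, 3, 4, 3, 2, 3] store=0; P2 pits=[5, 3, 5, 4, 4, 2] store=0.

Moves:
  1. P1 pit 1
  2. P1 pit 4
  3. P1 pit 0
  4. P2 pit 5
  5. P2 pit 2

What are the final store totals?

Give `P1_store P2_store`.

Answer: 1 2

Derivation:
Move 1: P1 pit1 -> P1=[5,0,5,4,3,3](0) P2=[5,3,5,4,4,2](0)
Move 2: P1 pit4 -> P1=[5,0,5,4,0,4](1) P2=[6,3,5,4,4,2](0)
Move 3: P1 pit0 -> P1=[0,1,6,5,1,5](1) P2=[6,3,5,4,4,2](0)
Move 4: P2 pit5 -> P1=[1,1,6,5,1,5](1) P2=[6,3,5,4,4,0](1)
Move 5: P2 pit2 -> P1=[2,1,6,5,1,5](1) P2=[6,3,0,5,5,1](2)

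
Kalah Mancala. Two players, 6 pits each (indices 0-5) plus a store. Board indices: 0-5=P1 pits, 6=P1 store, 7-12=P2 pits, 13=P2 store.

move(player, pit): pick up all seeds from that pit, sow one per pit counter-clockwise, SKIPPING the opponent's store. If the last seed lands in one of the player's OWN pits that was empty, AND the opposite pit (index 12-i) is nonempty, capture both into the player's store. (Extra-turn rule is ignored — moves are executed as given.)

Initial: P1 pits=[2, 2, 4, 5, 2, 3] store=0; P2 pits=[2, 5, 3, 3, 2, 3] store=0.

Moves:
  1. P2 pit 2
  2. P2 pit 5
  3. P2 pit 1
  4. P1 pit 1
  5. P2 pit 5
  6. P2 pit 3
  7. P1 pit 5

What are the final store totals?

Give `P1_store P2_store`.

Answer: 1 4

Derivation:
Move 1: P2 pit2 -> P1=[2,2,4,5,2,3](0) P2=[2,5,0,4,3,4](0)
Move 2: P2 pit5 -> P1=[3,3,5,5,2,3](0) P2=[2,5,0,4,3,0](1)
Move 3: P2 pit1 -> P1=[3,3,5,5,2,3](0) P2=[2,0,1,5,4,1](2)
Move 4: P1 pit1 -> P1=[3,0,6,6,3,3](0) P2=[2,0,1,5,4,1](2)
Move 5: P2 pit5 -> P1=[3,0,6,6,3,3](0) P2=[2,0,1,5,4,0](3)
Move 6: P2 pit3 -> P1=[4,1,6,6,3,3](0) P2=[2,0,1,0,5,1](4)
Move 7: P1 pit5 -> P1=[4,1,6,6,3,0](1) P2=[3,1,1,0,5,1](4)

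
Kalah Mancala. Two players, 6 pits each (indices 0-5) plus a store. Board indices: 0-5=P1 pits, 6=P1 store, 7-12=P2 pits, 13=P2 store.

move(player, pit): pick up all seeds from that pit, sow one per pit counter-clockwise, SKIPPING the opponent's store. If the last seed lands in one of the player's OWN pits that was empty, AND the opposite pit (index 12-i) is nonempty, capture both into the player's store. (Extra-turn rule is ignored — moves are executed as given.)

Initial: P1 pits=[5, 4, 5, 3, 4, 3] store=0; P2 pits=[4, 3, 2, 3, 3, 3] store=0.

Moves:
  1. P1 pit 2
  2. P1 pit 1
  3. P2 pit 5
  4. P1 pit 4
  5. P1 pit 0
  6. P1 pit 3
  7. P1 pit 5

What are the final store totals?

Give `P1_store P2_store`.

Move 1: P1 pit2 -> P1=[5,4,0,4,5,4](1) P2=[5,3,2,3,3,3](0)
Move 2: P1 pit1 -> P1=[5,0,1,5,6,5](1) P2=[5,3,2,3,3,3](0)
Move 3: P2 pit5 -> P1=[6,1,1,5,6,5](1) P2=[5,3,2,3,3,0](1)
Move 4: P1 pit4 -> P1=[6,1,1,5,0,6](2) P2=[6,4,3,4,3,0](1)
Move 5: P1 pit0 -> P1=[0,2,2,6,1,7](3) P2=[6,4,3,4,3,0](1)
Move 6: P1 pit3 -> P1=[0,2,2,0,2,8](4) P2=[7,5,4,4,3,0](1)
Move 7: P1 pit5 -> P1=[0,2,2,0,2,0](7) P2=[8,6,5,5,4,0](1)

Answer: 7 1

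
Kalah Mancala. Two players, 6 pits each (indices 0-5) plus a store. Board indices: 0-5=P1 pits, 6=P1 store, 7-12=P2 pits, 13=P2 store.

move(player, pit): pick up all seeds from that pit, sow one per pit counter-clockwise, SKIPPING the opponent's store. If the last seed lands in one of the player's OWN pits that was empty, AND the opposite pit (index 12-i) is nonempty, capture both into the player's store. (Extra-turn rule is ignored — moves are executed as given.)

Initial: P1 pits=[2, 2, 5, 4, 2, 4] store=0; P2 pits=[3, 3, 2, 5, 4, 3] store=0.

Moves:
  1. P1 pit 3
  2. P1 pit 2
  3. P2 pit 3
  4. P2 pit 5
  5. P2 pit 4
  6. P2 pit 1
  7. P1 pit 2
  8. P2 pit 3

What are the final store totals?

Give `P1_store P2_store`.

Answer: 2 9

Derivation:
Move 1: P1 pit3 -> P1=[2,2,5,0,3,5](1) P2=[4,3,2,5,4,3](0)
Move 2: P1 pit2 -> P1=[2,2,0,1,4,6](2) P2=[5,3,2,5,4,3](0)
Move 3: P2 pit3 -> P1=[3,3,0,1,4,6](2) P2=[5,3,2,0,5,4](1)
Move 4: P2 pit5 -> P1=[4,4,1,1,4,6](2) P2=[5,3,2,0,5,0](2)
Move 5: P2 pit4 -> P1=[5,5,2,1,4,6](2) P2=[5,3,2,0,0,1](3)
Move 6: P2 pit1 -> P1=[5,0,2,1,4,6](2) P2=[5,0,3,1,0,1](9)
Move 7: P1 pit2 -> P1=[5,0,0,2,5,6](2) P2=[5,0,3,1,0,1](9)
Move 8: P2 pit3 -> P1=[5,0,0,2,5,6](2) P2=[5,0,3,0,1,1](9)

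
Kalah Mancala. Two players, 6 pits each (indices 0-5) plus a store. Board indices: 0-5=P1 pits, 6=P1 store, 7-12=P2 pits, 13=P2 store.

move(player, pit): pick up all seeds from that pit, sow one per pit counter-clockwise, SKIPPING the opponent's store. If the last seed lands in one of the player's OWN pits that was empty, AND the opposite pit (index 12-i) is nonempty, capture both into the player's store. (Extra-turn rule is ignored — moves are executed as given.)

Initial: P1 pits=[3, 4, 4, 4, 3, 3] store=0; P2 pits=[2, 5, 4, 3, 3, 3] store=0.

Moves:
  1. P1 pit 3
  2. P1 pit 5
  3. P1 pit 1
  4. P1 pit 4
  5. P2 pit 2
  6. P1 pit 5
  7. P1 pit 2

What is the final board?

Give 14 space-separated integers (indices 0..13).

Move 1: P1 pit3 -> P1=[3,4,4,0,4,4](1) P2=[3,5,4,3,3,3](0)
Move 2: P1 pit5 -> P1=[3,4,4,0,4,0](2) P2=[4,6,5,3,3,3](0)
Move 3: P1 pit1 -> P1=[3,0,5,1,5,0](7) P2=[0,6,5,3,3,3](0)
Move 4: P1 pit4 -> P1=[3,0,5,1,0,1](8) P2=[1,7,6,3,3,3](0)
Move 5: P2 pit2 -> P1=[4,1,5,1,0,1](8) P2=[1,7,0,4,4,4](1)
Move 6: P1 pit5 -> P1=[4,1,5,1,0,0](9) P2=[1,7,0,4,4,4](1)
Move 7: P1 pit2 -> P1=[4,1,0,2,1,1](10) P2=[2,7,0,4,4,4](1)

Answer: 4 1 0 2 1 1 10 2 7 0 4 4 4 1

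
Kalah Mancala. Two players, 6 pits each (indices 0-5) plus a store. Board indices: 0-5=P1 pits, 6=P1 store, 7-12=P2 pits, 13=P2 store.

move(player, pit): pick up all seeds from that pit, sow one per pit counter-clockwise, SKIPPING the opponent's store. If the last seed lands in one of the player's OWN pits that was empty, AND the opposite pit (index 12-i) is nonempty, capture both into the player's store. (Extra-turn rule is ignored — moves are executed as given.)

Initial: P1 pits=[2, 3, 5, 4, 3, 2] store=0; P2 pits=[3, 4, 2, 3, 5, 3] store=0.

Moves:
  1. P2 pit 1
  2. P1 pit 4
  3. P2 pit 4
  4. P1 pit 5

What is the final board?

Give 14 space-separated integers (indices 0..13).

Answer: 3 4 6 5 0 0 2 5 1 3 4 0 5 1

Derivation:
Move 1: P2 pit1 -> P1=[2,3,5,4,3,2](0) P2=[3,0,3,4,6,4](0)
Move 2: P1 pit4 -> P1=[2,3,5,4,0,3](1) P2=[4,0,3,4,6,4](0)
Move 3: P2 pit4 -> P1=[3,4,6,5,0,3](1) P2=[4,0,3,4,0,5](1)
Move 4: P1 pit5 -> P1=[3,4,6,5,0,0](2) P2=[5,1,3,4,0,5](1)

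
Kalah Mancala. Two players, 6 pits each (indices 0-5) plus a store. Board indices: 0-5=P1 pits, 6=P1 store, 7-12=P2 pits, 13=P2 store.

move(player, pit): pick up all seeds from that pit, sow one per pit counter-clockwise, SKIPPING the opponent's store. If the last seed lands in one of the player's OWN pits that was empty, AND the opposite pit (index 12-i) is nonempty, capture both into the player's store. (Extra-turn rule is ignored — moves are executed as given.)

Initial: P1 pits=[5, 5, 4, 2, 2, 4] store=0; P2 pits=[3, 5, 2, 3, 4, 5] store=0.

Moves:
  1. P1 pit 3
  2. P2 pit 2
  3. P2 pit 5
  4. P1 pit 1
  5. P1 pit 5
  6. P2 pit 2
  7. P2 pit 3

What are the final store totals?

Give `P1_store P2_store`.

Move 1: P1 pit3 -> P1=[5,5,4,0,3,5](0) P2=[3,5,2,3,4,5](0)
Move 2: P2 pit2 -> P1=[5,5,4,0,3,5](0) P2=[3,5,0,4,5,5](0)
Move 3: P2 pit5 -> P1=[6,6,5,1,3,5](0) P2=[3,5,0,4,5,0](1)
Move 4: P1 pit1 -> P1=[6,0,6,2,4,6](1) P2=[4,5,0,4,5,0](1)
Move 5: P1 pit5 -> P1=[6,0,6,2,4,0](2) P2=[5,6,1,5,6,0](1)
Move 6: P2 pit2 -> P1=[6,0,6,2,4,0](2) P2=[5,6,0,6,6,0](1)
Move 7: P2 pit3 -> P1=[7,1,7,2,4,0](2) P2=[5,6,0,0,7,1](2)

Answer: 2 2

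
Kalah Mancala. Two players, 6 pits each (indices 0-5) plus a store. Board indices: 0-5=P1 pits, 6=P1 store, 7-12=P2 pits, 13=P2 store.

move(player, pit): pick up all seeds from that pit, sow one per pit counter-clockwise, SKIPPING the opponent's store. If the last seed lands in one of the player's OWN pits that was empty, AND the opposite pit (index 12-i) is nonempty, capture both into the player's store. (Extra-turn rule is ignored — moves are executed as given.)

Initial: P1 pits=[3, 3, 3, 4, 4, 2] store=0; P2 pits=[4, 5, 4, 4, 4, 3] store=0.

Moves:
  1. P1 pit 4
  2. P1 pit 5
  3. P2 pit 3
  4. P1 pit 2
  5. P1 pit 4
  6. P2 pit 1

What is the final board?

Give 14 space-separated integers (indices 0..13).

Move 1: P1 pit4 -> P1=[3,3,3,4,0,3](1) P2=[5,6,4,4,4,3](0)
Move 2: P1 pit5 -> P1=[3,3,3,4,0,0](2) P2=[6,7,4,4,4,3](0)
Move 3: P2 pit3 -> P1=[4,3,3,4,0,0](2) P2=[6,7,4,0,5,4](1)
Move 4: P1 pit2 -> P1=[4,3,0,5,1,0](9) P2=[0,7,4,0,5,4](1)
Move 5: P1 pit4 -> P1=[4,3,0,5,0,1](9) P2=[0,7,4,0,5,4](1)
Move 6: P2 pit1 -> P1=[5,4,0,5,0,1](9) P2=[0,0,5,1,6,5](2)

Answer: 5 4 0 5 0 1 9 0 0 5 1 6 5 2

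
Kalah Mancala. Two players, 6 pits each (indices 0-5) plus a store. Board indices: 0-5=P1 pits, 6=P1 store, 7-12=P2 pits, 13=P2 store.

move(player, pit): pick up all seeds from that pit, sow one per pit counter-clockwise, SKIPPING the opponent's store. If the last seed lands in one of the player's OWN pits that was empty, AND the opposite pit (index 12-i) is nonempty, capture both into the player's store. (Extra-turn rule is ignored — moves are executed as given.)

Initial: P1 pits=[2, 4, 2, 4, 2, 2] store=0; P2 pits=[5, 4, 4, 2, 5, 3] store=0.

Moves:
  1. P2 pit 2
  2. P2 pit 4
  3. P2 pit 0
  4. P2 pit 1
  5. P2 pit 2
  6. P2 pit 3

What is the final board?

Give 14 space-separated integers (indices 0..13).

Answer: 4 6 4 5 2 2 0 0 0 0 0 4 8 4

Derivation:
Move 1: P2 pit2 -> P1=[2,4,2,4,2,2](0) P2=[5,4,0,3,6,4](1)
Move 2: P2 pit4 -> P1=[3,5,3,5,2,2](0) P2=[5,4,0,3,0,5](2)
Move 3: P2 pit0 -> P1=[3,5,3,5,2,2](0) P2=[0,5,1,4,1,6](2)
Move 4: P2 pit1 -> P1=[3,5,3,5,2,2](0) P2=[0,0,2,5,2,7](3)
Move 5: P2 pit2 -> P1=[3,5,3,5,2,2](0) P2=[0,0,0,6,3,7](3)
Move 6: P2 pit3 -> P1=[4,6,4,5,2,2](0) P2=[0,0,0,0,4,8](4)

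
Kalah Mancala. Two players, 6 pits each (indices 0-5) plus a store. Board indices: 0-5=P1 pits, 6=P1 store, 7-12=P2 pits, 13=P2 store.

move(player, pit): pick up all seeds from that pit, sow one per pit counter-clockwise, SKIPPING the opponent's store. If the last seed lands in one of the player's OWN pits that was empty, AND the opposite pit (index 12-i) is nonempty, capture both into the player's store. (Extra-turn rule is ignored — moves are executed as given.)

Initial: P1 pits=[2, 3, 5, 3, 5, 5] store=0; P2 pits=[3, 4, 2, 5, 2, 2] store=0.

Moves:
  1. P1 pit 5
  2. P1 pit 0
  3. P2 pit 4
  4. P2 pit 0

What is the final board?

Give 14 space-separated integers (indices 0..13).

Answer: 0 0 6 3 5 0 1 0 6 4 7 0 3 6

Derivation:
Move 1: P1 pit5 -> P1=[2,3,5,3,5,0](1) P2=[4,5,3,6,2,2](0)
Move 2: P1 pit0 -> P1=[0,4,6,3,5,0](1) P2=[4,5,3,6,2,2](0)
Move 3: P2 pit4 -> P1=[0,4,6,3,5,0](1) P2=[4,5,3,6,0,3](1)
Move 4: P2 pit0 -> P1=[0,0,6,3,5,0](1) P2=[0,6,4,7,0,3](6)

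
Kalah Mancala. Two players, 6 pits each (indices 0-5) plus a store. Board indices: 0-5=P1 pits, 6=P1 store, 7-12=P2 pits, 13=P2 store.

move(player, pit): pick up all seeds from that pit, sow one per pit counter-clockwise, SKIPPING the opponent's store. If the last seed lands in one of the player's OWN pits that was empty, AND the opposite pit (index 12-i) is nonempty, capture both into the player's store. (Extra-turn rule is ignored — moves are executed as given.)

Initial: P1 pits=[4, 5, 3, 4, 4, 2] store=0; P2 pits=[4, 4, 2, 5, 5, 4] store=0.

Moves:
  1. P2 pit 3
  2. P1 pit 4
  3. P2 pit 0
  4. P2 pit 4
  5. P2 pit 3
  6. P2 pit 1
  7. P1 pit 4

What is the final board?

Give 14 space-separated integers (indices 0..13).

Answer: 7 0 4 5 0 4 1 0 0 4 1 1 8 11

Derivation:
Move 1: P2 pit3 -> P1=[5,6,3,4,4,2](0) P2=[4,4,2,0,6,5](1)
Move 2: P1 pit4 -> P1=[5,6,3,4,0,3](1) P2=[5,5,2,0,6,5](1)
Move 3: P2 pit0 -> P1=[5,6,3,4,0,3](1) P2=[0,6,3,1,7,6](1)
Move 4: P2 pit4 -> P1=[6,7,4,5,1,3](1) P2=[0,6,3,1,0,7](2)
Move 5: P2 pit3 -> P1=[6,0,4,5,1,3](1) P2=[0,6,3,0,0,7](10)
Move 6: P2 pit1 -> P1=[7,0,4,5,1,3](1) P2=[0,0,4,1,1,8](11)
Move 7: P1 pit4 -> P1=[7,0,4,5,0,4](1) P2=[0,0,4,1,1,8](11)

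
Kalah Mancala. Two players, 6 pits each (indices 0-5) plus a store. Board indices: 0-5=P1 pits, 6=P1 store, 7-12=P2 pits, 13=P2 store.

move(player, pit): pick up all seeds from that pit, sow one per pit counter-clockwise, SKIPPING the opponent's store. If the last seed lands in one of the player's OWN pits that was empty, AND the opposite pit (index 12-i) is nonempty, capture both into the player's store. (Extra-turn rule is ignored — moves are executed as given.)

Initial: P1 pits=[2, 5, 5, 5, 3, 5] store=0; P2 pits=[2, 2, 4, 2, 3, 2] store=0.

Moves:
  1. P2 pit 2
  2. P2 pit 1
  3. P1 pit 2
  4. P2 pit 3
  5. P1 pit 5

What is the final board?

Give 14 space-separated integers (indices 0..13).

Move 1: P2 pit2 -> P1=[2,5,5,5,3,5](0) P2=[2,2,0,3,4,3](1)
Move 2: P2 pit1 -> P1=[2,5,5,5,3,5](0) P2=[2,0,1,4,4,3](1)
Move 3: P1 pit2 -> P1=[2,5,0,6,4,6](1) P2=[3,0,1,4,4,3](1)
Move 4: P2 pit3 -> P1=[3,5,0,6,4,6](1) P2=[3,0,1,0,5,4](2)
Move 5: P1 pit5 -> P1=[3,5,0,6,4,0](2) P2=[4,1,2,1,6,4](2)

Answer: 3 5 0 6 4 0 2 4 1 2 1 6 4 2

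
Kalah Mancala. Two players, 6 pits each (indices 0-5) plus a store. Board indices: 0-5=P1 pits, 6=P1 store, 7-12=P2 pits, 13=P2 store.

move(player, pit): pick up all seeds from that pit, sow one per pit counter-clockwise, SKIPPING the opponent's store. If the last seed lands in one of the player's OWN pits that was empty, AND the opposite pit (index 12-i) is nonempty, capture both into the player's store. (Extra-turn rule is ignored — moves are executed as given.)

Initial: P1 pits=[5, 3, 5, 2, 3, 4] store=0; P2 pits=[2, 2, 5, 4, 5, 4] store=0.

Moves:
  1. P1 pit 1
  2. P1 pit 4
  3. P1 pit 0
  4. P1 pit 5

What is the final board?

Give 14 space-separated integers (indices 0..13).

Move 1: P1 pit1 -> P1=[5,0,6,3,4,4](0) P2=[2,2,5,4,5,4](0)
Move 2: P1 pit4 -> P1=[5,0,6,3,0,5](1) P2=[3,3,5,4,5,4](0)
Move 3: P1 pit0 -> P1=[0,1,7,4,1,6](1) P2=[3,3,5,4,5,4](0)
Move 4: P1 pit5 -> P1=[0,1,7,4,1,0](2) P2=[4,4,6,5,6,4](0)

Answer: 0 1 7 4 1 0 2 4 4 6 5 6 4 0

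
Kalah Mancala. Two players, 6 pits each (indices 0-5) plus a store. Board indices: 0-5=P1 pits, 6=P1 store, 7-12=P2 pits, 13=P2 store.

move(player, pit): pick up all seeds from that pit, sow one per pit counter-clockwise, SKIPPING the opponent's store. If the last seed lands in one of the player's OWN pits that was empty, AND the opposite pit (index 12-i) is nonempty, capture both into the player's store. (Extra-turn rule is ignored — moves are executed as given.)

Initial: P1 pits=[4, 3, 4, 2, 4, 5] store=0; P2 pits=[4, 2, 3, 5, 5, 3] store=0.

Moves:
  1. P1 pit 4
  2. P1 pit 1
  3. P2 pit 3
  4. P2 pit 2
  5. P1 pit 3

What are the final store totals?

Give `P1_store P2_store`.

Move 1: P1 pit4 -> P1=[4,3,4,2,0,6](1) P2=[5,3,3,5,5,3](0)
Move 2: P1 pit1 -> P1=[4,0,5,3,0,6](5) P2=[5,0,3,5,5,3](0)
Move 3: P2 pit3 -> P1=[5,1,5,3,0,6](5) P2=[5,0,3,0,6,4](1)
Move 4: P2 pit2 -> P1=[5,1,5,3,0,6](5) P2=[5,0,0,1,7,5](1)
Move 5: P1 pit3 -> P1=[5,1,5,0,1,7](6) P2=[5,0,0,1,7,5](1)

Answer: 6 1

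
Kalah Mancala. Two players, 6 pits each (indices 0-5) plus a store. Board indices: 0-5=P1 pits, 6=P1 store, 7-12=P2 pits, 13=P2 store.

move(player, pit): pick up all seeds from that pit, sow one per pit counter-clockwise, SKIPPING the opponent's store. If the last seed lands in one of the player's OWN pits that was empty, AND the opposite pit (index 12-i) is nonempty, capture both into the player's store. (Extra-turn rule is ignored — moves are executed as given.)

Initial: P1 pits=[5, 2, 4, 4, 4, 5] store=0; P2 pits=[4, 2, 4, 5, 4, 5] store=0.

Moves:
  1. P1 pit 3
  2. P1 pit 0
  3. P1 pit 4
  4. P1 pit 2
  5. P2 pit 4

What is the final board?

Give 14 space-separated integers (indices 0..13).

Move 1: P1 pit3 -> P1=[5,2,4,0,5,6](1) P2=[5,2,4,5,4,5](0)
Move 2: P1 pit0 -> P1=[0,3,5,1,6,7](1) P2=[5,2,4,5,4,5](0)
Move 3: P1 pit4 -> P1=[0,3,5,1,0,8](2) P2=[6,3,5,6,4,5](0)
Move 4: P1 pit2 -> P1=[0,3,0,2,1,9](3) P2=[7,3,5,6,4,5](0)
Move 5: P2 pit4 -> P1=[1,4,0,2,1,9](3) P2=[7,3,5,6,0,6](1)

Answer: 1 4 0 2 1 9 3 7 3 5 6 0 6 1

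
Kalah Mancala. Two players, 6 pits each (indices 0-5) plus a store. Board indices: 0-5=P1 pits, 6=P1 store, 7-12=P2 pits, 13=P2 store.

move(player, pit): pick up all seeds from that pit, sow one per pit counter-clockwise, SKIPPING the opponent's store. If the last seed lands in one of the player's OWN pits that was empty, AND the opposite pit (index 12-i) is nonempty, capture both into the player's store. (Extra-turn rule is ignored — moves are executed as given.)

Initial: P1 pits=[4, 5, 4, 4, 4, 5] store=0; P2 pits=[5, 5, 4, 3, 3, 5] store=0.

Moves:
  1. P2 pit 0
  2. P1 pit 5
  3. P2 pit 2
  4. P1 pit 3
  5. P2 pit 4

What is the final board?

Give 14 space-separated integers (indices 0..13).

Answer: 6 7 5 0 5 1 2 2 7 0 6 0 8 2

Derivation:
Move 1: P2 pit0 -> P1=[4,5,4,4,4,5](0) P2=[0,6,5,4,4,6](0)
Move 2: P1 pit5 -> P1=[4,5,4,4,4,0](1) P2=[1,7,6,5,4,6](0)
Move 3: P2 pit2 -> P1=[5,6,4,4,4,0](1) P2=[1,7,0,6,5,7](1)
Move 4: P1 pit3 -> P1=[5,6,4,0,5,1](2) P2=[2,7,0,6,5,7](1)
Move 5: P2 pit4 -> P1=[6,7,5,0,5,1](2) P2=[2,7,0,6,0,8](2)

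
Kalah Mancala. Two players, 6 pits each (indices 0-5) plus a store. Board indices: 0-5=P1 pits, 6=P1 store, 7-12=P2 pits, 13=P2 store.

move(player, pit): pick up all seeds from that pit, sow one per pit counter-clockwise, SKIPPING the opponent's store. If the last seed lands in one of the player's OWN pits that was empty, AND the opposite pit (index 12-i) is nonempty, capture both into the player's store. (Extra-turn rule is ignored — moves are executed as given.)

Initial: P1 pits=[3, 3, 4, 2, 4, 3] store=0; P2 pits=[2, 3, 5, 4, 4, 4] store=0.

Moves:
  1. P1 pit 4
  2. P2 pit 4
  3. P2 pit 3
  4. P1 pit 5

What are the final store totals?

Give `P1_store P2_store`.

Move 1: P1 pit4 -> P1=[3,3,4,2,0,4](1) P2=[3,4,5,4,4,4](0)
Move 2: P2 pit4 -> P1=[4,4,4,2,0,4](1) P2=[3,4,5,4,0,5](1)
Move 3: P2 pit3 -> P1=[5,4,4,2,0,4](1) P2=[3,4,5,0,1,6](2)
Move 4: P1 pit5 -> P1=[5,4,4,2,0,0](2) P2=[4,5,6,0,1,6](2)

Answer: 2 2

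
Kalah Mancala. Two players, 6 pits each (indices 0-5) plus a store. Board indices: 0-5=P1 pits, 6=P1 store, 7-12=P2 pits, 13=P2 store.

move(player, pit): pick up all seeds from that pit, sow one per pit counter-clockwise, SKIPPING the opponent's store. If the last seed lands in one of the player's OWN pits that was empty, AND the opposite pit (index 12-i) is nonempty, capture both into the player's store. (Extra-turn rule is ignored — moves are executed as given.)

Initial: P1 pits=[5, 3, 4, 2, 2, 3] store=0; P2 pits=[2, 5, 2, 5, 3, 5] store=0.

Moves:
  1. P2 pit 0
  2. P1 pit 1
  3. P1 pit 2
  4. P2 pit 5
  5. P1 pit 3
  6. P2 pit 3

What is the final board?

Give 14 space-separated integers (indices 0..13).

Move 1: P2 pit0 -> P1=[5,3,4,2,2,3](0) P2=[0,6,3,5,3,5](0)
Move 2: P1 pit1 -> P1=[5,0,5,3,3,3](0) P2=[0,6,3,5,3,5](0)
Move 3: P1 pit2 -> P1=[5,0,0,4,4,4](1) P2=[1,6,3,5,3,5](0)
Move 4: P2 pit5 -> P1=[6,1,1,5,4,4](1) P2=[1,6,3,5,3,0](1)
Move 5: P1 pit3 -> P1=[6,1,1,0,5,5](2) P2=[2,7,3,5,3,0](1)
Move 6: P2 pit3 -> P1=[7,2,1,0,5,5](2) P2=[2,7,3,0,4,1](2)

Answer: 7 2 1 0 5 5 2 2 7 3 0 4 1 2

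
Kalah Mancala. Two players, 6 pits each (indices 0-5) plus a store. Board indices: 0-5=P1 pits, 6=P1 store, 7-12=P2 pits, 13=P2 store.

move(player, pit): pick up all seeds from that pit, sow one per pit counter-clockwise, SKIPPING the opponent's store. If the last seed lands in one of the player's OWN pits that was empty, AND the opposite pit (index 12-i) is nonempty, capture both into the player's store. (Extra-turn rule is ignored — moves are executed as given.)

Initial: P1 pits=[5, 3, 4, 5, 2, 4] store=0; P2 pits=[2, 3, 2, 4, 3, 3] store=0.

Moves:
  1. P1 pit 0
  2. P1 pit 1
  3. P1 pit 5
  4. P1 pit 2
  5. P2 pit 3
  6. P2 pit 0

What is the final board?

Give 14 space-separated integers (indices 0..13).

Move 1: P1 pit0 -> P1=[0,4,5,6,3,5](0) P2=[2,3,2,4,3,3](0)
Move 2: P1 pit1 -> P1=[0,0,6,7,4,6](0) P2=[2,3,2,4,3,3](0)
Move 3: P1 pit5 -> P1=[0,0,6,7,4,0](1) P2=[3,4,3,5,4,3](0)
Move 4: P1 pit2 -> P1=[0,0,0,8,5,1](2) P2=[4,5,3,5,4,3](0)
Move 5: P2 pit3 -> P1=[1,1,0,8,5,1](2) P2=[4,5,3,0,5,4](1)
Move 6: P2 pit0 -> P1=[1,1,0,8,5,1](2) P2=[0,6,4,1,6,4](1)

Answer: 1 1 0 8 5 1 2 0 6 4 1 6 4 1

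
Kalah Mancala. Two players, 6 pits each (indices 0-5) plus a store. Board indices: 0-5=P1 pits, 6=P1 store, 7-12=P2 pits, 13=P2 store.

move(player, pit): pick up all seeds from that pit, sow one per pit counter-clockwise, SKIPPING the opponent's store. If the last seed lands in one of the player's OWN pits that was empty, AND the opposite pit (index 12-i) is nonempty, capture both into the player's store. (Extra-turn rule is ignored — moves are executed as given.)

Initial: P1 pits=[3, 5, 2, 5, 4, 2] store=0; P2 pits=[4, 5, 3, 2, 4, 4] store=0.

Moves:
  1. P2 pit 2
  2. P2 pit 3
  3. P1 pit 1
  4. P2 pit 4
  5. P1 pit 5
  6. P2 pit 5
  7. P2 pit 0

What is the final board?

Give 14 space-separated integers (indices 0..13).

Move 1: P2 pit2 -> P1=[3,5,2,5,4,2](0) P2=[4,5,0,3,5,5](0)
Move 2: P2 pit3 -> P1=[3,5,2,5,4,2](0) P2=[4,5,0,0,6,6](1)
Move 3: P1 pit1 -> P1=[3,0,3,6,5,3](1) P2=[4,5,0,0,6,6](1)
Move 4: P2 pit4 -> P1=[4,1,4,7,5,3](1) P2=[4,5,0,0,0,7](2)
Move 5: P1 pit5 -> P1=[4,1,4,7,5,0](2) P2=[5,6,0,0,0,7](2)
Move 6: P2 pit5 -> P1=[5,2,5,8,6,1](2) P2=[5,6,0,0,0,0](3)
Move 7: P2 pit0 -> P1=[0,2,5,8,6,1](2) P2=[0,7,1,1,1,0](9)

Answer: 0 2 5 8 6 1 2 0 7 1 1 1 0 9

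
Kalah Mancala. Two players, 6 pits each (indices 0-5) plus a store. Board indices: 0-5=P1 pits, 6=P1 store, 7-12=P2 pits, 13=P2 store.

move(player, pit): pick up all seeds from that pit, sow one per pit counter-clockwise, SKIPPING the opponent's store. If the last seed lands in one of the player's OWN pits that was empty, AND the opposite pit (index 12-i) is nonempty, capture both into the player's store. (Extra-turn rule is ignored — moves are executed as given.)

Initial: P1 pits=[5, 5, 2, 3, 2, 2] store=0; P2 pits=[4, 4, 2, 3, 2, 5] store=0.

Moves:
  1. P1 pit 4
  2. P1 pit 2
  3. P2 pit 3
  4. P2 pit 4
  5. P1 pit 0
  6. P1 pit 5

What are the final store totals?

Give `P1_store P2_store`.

Move 1: P1 pit4 -> P1=[5,5,2,3,0,3](1) P2=[4,4,2,3,2,5](0)
Move 2: P1 pit2 -> P1=[5,5,0,4,0,3](6) P2=[4,0,2,3,2,5](0)
Move 3: P2 pit3 -> P1=[5,5,0,4,0,3](6) P2=[4,0,2,0,3,6](1)
Move 4: P2 pit4 -> P1=[6,5,0,4,0,3](6) P2=[4,0,2,0,0,7](2)
Move 5: P1 pit0 -> P1=[0,6,1,5,1,4](7) P2=[4,0,2,0,0,7](2)
Move 6: P1 pit5 -> P1=[0,6,1,5,1,0](8) P2=[5,1,3,0,0,7](2)

Answer: 8 2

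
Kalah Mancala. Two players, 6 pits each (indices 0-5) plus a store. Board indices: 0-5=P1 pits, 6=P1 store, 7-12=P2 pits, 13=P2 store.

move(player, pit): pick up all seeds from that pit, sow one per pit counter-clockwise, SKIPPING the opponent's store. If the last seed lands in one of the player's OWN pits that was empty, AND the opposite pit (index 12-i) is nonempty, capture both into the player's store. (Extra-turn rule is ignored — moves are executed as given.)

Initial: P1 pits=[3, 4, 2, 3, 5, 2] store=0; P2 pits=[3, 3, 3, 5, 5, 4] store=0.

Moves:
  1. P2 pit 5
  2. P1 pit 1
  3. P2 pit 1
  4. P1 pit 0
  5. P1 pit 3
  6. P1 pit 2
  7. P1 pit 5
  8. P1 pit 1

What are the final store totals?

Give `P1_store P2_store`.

Answer: 12 1

Derivation:
Move 1: P2 pit5 -> P1=[4,5,3,3,5,2](0) P2=[3,3,3,5,5,0](1)
Move 2: P1 pit1 -> P1=[4,0,4,4,6,3](1) P2=[3,3,3,5,5,0](1)
Move 3: P2 pit1 -> P1=[4,0,4,4,6,3](1) P2=[3,0,4,6,6,0](1)
Move 4: P1 pit0 -> P1=[0,1,5,5,7,3](1) P2=[3,0,4,6,6,0](1)
Move 5: P1 pit3 -> P1=[0,1,5,0,8,4](2) P2=[4,1,4,6,6,0](1)
Move 6: P1 pit2 -> P1=[0,1,0,1,9,5](3) P2=[5,1,4,6,6,0](1)
Move 7: P1 pit5 -> P1=[0,1,0,1,9,0](4) P2=[6,2,5,7,6,0](1)
Move 8: P1 pit1 -> P1=[0,0,0,1,9,0](12) P2=[6,2,5,0,6,0](1)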